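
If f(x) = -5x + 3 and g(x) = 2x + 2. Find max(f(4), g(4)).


f(4) = -17
g(4) = 10
max = 10

10


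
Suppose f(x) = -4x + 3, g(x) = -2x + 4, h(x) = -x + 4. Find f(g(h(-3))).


h(-3) = 7
g(7) = -10
f(-10) = 43

43


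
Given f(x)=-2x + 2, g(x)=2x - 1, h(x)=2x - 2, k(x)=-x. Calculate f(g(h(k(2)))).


k(2) = -2
h(-2) = -6
g(-6) = -13
f(-13) = 28

28


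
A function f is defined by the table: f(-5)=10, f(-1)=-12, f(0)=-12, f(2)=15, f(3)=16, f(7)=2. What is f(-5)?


Reading from the table at x = -5

10


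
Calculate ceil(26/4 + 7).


26/4 = 6.5
6.5 + 7 = 13.5
ceil(13.5) = 14

14


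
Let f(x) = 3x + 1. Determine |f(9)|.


28


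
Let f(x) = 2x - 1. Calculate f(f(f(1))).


f(1) = 1
f(1) = 1
f(1) = 1

1


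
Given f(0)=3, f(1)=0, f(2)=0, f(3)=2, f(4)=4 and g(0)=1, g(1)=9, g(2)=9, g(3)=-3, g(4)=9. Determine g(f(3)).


f(3) = 2
g(2) = 9

9


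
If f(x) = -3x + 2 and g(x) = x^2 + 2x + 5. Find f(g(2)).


g(2) = 13
f(13) = -37

-37


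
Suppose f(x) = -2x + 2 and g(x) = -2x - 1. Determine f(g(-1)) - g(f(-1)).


f(g(-1)) = 0
g(f(-1)) = -9
Difference = 9

9


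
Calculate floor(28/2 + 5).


28/2 = 14
14 + 5 = 19
floor(19) = 19

19


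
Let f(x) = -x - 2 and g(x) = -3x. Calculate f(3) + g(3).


-14


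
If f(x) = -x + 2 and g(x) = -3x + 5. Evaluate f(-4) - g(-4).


f(-4) = 6
g(-4) = 17
Difference = -11

-11


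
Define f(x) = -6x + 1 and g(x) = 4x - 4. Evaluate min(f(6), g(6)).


f(6) = -35
g(6) = 20
min = -35

-35


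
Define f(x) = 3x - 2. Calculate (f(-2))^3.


f(-2) = -8
(-8)^3 = -512

-512


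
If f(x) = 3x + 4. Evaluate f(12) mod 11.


f(12) = 40
40 mod 11 = 7

7


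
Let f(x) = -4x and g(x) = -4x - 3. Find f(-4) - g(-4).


3


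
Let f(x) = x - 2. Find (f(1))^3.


f(1) = -1
(-1)^3 = -1

-1


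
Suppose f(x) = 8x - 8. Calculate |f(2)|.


8


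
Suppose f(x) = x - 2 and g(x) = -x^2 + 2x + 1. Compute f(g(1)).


g(1) = 2
f(2) = 0

0


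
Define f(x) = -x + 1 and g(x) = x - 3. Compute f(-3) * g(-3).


f(-3) = 4
g(-3) = -6
Product = -24

-24


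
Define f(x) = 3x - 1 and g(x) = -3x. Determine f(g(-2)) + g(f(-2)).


f(g(-2)) = 17
g(f(-2)) = 21
Sum = 38

38


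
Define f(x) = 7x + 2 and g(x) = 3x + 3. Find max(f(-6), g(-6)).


f(-6) = -40
g(-6) = -15
max = -15

-15


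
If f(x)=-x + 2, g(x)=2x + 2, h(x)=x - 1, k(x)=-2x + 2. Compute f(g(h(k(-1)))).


k(-1) = 4
h(4) = 3
g(3) = 8
f(8) = -6

-6


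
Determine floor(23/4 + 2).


7


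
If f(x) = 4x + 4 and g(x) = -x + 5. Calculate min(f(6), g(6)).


f(6) = 28
g(6) = -1
min = -1

-1


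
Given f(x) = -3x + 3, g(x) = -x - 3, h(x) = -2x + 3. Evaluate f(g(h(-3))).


39


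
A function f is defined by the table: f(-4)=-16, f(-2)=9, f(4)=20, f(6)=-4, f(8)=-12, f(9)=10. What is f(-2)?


9


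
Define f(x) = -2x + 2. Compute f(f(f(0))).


f(0) = 2
f(2) = -2
f(-2) = 6

6


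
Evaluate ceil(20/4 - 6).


20/4 = 5
5 - 6 = -1
ceil(-1) = -1

-1


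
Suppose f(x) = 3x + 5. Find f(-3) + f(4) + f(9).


f(-3) = -4
f(4) = 17
f(9) = 32
Sum = 45

45


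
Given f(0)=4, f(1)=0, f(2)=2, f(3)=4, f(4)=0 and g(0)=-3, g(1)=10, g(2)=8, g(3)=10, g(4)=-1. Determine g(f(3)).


f(3) = 4
g(4) = -1

-1


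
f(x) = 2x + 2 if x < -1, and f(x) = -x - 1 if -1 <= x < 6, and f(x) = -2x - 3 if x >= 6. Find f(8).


8 satisfies x >= 6
f(8) = -19

-19


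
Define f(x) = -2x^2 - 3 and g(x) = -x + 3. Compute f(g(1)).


g(1) = 2
f(2) = (-2)*(2)^2 - 3 = -11

-11


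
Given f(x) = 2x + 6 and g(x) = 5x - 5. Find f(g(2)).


16


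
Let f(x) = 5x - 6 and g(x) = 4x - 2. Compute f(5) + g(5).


f(5) = 19
g(5) = 18
Sum = 37

37


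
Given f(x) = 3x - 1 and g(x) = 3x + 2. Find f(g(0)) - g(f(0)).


f(g(0)) = 5
g(f(0)) = -1
Difference = 6

6


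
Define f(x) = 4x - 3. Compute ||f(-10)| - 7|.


36


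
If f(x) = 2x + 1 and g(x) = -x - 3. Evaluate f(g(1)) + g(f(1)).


f(g(1)) = -7
g(f(1)) = -6
Sum = -13

-13


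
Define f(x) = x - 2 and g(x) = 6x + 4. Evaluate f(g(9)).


g(9) = 58
f(58) = 56

56


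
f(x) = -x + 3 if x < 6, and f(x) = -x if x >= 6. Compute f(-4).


-4 satisfies x < 6
f(-4) = 7

7


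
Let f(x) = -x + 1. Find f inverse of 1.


Solve -x + 1 = 1
x = (1 - 1) / (-1) = 0

0


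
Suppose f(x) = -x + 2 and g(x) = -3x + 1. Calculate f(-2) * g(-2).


f(-2) = 4
g(-2) = 7
Product = 28

28


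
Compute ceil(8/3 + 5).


8/3 = 2.6667
2.6667 + 5 = 7.6667
ceil(7.6667) = 8

8


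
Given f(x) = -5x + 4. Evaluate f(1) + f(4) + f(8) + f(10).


f(1) = -1
f(4) = -16
f(8) = -36
f(10) = -46
Sum = -99

-99


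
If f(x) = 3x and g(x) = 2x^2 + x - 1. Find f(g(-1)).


0


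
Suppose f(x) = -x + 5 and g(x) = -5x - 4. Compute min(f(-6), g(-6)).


f(-6) = 11
g(-6) = 26
min = 11

11


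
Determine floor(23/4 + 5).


23/4 = 5.75
5.75 + 5 = 10.75
floor(10.75) = 10

10


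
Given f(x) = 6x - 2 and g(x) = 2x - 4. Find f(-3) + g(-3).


f(-3) = -20
g(-3) = -10
Sum = -30

-30


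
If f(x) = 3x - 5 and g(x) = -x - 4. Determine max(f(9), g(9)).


f(9) = 22
g(9) = -13
max = 22

22


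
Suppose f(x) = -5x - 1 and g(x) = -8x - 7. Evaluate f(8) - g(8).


f(8) = -41
g(8) = -71
Difference = 30

30


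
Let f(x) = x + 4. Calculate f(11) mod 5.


0


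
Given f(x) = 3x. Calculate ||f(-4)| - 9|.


f(-4) = -12
|-12| = 12
|12 - 9| = 3

3


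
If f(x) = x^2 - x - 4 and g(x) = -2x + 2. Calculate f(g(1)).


g(1) = 0
f(0) = 1*(0)^2 - 1*(0) - 4 = -4

-4


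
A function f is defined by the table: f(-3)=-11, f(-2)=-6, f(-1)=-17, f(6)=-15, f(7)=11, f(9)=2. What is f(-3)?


Reading from the table at x = -3

-11


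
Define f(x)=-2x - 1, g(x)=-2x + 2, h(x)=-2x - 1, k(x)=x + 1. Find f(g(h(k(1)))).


k(1) = 2
h(2) = -5
g(-5) = 12
f(12) = -25

-25


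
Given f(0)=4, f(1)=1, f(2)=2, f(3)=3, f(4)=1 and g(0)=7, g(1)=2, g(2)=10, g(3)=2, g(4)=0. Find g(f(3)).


f(3) = 3
g(3) = 2

2


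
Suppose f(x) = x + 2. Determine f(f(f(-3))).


f(-3) = -1
f(-1) = 1
f(1) = 3

3


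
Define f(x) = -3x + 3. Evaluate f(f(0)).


f(0) = 3
f(3) = -6

-6


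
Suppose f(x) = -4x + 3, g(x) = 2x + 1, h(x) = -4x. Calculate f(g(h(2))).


h(2) = -8
g(-8) = -15
f(-15) = 63

63


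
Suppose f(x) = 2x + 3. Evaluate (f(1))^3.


125


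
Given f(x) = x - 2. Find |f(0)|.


f(0) = -2
|-2| = 2

2


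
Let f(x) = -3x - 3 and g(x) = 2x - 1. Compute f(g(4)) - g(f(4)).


f(g(4)) = -24
g(f(4)) = -31
Difference = 7

7


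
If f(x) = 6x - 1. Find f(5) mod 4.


f(5) = 29
29 mod 4 = 1

1


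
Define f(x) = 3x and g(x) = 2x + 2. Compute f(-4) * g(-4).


f(-4) = -12
g(-4) = -6
Product = 72

72


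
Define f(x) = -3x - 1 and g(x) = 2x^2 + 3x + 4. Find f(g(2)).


g(2) = 18
f(18) = -55

-55


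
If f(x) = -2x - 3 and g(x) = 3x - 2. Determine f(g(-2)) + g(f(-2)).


f(g(-2)) = 13
g(f(-2)) = 1
Sum = 14

14


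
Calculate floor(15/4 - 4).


15/4 = 3.75
3.75 - 4 = -0.25
floor(-0.25) = -1

-1


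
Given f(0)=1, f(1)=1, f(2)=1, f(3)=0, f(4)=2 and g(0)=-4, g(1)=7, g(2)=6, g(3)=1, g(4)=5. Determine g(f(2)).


f(2) = 1
g(1) = 7

7


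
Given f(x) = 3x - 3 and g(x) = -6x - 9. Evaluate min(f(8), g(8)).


f(8) = 21
g(8) = -57
min = -57

-57


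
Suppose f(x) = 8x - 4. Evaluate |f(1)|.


f(1) = 4
|4| = 4

4


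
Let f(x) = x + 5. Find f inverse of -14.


Solve x + 5 = -14
x = (-14 - 5) / 1 = -19

-19


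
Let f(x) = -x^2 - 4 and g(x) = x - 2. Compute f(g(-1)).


g(-1) = -3
f(-3) = (-1)*(-3)^2 - 4 = -13

-13


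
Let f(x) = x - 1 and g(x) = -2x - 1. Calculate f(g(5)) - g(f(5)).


f(g(5)) = -12
g(f(5)) = -9
Difference = -3

-3


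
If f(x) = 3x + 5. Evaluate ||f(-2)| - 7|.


6


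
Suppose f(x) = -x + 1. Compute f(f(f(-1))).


2


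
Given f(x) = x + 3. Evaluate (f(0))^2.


f(0) = 3
(3)^2 = 9

9


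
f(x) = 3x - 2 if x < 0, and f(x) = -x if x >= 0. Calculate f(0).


0 satisfies x >= 0
f(0) = 0

0


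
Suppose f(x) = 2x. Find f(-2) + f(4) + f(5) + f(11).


f(-2) = -4
f(4) = 8
f(5) = 10
f(11) = 22
Sum = 36

36


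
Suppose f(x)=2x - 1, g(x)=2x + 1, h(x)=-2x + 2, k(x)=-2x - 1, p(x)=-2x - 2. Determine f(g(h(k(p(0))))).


p(0) = -2
k(-2) = 3
h(3) = -4
g(-4) = -7
f(-7) = -15

-15


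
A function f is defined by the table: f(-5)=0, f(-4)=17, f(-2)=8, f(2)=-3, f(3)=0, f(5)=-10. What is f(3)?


Reading from the table at x = 3

0


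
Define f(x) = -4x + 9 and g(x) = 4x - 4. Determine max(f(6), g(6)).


f(6) = -15
g(6) = 20
max = 20

20


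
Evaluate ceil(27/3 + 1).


27/3 = 9
9 + 1 = 10
ceil(10) = 10

10


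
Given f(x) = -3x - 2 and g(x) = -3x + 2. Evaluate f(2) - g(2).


f(2) = -8
g(2) = -4
Difference = -4

-4


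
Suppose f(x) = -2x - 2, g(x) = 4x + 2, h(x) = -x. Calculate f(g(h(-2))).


h(-2) = 2
g(2) = 10
f(10) = -22

-22


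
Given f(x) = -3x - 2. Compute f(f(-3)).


f(-3) = 7
f(7) = -23

-23


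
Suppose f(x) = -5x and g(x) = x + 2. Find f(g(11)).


g(11) = 13
f(13) = -65

-65


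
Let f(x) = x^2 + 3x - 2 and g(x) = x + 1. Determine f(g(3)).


26


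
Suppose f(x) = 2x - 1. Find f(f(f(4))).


f(4) = 7
f(7) = 13
f(13) = 25

25


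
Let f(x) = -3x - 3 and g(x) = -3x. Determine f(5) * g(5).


270


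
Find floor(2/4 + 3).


2/4 = 0.5
0.5 + 3 = 3.5
floor(3.5) = 3

3


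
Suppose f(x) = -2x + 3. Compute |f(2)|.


f(2) = -1
|-1| = 1

1


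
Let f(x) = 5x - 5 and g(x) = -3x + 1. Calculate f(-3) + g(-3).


f(-3) = -20
g(-3) = 10
Sum = -10

-10


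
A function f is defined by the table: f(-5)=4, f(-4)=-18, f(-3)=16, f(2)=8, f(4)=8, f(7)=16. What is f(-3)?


Reading from the table at x = -3

16


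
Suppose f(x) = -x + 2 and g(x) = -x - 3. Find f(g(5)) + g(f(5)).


10


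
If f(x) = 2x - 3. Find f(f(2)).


f(2) = 1
f(1) = -1

-1


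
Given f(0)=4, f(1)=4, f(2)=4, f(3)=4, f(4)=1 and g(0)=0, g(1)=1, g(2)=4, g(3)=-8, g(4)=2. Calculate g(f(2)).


2


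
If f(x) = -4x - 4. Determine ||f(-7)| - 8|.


f(-7) = 24
|24| = 24
|24 - 8| = 16

16


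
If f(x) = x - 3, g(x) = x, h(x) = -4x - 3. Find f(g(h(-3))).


h(-3) = 9
g(9) = 9
f(9) = 6

6


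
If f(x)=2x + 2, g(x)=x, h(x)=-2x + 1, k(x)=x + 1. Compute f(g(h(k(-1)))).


k(-1) = 0
h(0) = 1
g(1) = 1
f(1) = 4

4


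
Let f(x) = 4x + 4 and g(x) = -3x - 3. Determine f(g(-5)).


g(-5) = 12
f(12) = 52

52


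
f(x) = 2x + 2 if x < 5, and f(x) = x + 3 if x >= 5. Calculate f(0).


0 satisfies x < 5
f(0) = 2

2


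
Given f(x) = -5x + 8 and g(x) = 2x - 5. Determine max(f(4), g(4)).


f(4) = -12
g(4) = 3
max = 3

3


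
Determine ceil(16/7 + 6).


9


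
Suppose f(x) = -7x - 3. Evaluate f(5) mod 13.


f(5) = -38
-38 mod 13 = 1

1


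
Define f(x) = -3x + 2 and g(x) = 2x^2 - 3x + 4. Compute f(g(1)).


g(1) = 3
f(3) = -7

-7


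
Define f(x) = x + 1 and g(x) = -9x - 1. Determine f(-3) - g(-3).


f(-3) = -2
g(-3) = 26
Difference = -28

-28


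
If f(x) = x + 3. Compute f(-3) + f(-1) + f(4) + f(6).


f(-3) = 0
f(-1) = 2
f(4) = 7
f(6) = 9
Sum = 18

18


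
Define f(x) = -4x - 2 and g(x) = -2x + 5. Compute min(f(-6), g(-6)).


f(-6) = 22
g(-6) = 17
min = 17

17


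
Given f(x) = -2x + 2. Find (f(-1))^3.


f(-1) = 4
(4)^3 = 64

64


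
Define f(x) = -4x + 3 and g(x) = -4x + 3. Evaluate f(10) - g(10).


f(10) = -37
g(10) = -37
Difference = 0

0


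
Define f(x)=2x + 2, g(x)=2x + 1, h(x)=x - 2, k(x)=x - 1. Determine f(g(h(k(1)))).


-4


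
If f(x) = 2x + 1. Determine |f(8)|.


f(8) = 17
|17| = 17

17


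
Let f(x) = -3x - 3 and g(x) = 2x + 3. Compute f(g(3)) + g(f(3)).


f(g(3)) = -30
g(f(3)) = -21
Sum = -51

-51


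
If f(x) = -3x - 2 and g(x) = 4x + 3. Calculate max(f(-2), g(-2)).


f(-2) = 4
g(-2) = -5
max = 4

4


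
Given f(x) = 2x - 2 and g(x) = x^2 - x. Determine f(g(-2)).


g(-2) = 6
f(6) = 10

10


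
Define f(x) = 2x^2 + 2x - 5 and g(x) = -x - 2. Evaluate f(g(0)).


g(0) = -2
f(-2) = 2*(-2)^2 + 2*(-2) - 5 = -1

-1


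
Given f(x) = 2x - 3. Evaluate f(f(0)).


f(0) = -3
f(-3) = -9

-9


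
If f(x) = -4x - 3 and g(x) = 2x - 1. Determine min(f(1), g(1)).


-7


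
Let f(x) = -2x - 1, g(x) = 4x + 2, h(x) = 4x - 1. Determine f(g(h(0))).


h(0) = -1
g(-1) = -2
f(-2) = 3

3


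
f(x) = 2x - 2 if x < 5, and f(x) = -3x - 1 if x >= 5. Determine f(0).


-2


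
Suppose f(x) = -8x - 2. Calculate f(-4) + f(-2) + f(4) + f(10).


f(-4) = 30
f(-2) = 14
f(4) = -34
f(10) = -82
Sum = -72

-72


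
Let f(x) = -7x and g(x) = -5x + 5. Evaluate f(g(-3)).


-140


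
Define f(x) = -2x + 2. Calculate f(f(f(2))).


f(2) = -2
f(-2) = 6
f(6) = -10

-10


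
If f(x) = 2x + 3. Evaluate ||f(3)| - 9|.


f(3) = 9
|9| = 9
|9 - 9| = 0

0


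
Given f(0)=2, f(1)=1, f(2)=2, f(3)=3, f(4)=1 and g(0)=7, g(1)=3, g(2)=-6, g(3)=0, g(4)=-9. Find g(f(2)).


f(2) = 2
g(2) = -6

-6


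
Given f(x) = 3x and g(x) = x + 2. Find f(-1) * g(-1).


-3


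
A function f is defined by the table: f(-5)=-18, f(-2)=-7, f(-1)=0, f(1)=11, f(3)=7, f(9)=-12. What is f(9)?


-12


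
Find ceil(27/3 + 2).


27/3 = 9
9 + 2 = 11
ceil(11) = 11

11


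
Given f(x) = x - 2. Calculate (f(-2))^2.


f(-2) = -4
(-4)^2 = 16

16


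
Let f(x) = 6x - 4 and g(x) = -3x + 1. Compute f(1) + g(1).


f(1) = 2
g(1) = -2
Sum = 0

0


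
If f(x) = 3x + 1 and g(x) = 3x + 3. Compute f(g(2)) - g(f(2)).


f(g(2)) = 28
g(f(2)) = 24
Difference = 4

4


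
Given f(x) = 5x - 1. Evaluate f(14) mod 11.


3


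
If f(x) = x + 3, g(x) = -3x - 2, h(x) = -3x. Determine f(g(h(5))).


h(5) = -15
g(-15) = 43
f(43) = 46

46


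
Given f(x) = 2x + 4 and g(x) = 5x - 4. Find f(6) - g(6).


f(6) = 16
g(6) = 26
Difference = -10

-10


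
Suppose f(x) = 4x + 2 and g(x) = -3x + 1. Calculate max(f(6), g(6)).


f(6) = 26
g(6) = -17
max = 26

26


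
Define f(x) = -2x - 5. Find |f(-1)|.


f(-1) = -3
|-3| = 3

3


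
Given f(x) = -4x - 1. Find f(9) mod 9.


f(9) = -37
-37 mod 9 = 8

8


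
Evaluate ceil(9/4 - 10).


-7


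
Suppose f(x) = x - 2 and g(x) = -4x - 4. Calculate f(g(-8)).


g(-8) = 28
f(28) = 26

26


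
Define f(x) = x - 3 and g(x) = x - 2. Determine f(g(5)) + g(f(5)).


f(g(5)) = 0
g(f(5)) = 0
Sum = 0

0


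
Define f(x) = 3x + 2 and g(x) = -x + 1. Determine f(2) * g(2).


f(2) = 8
g(2) = -1
Product = -8

-8


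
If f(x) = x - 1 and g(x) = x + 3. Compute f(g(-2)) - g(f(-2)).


f(g(-2)) = 0
g(f(-2)) = 0
Difference = 0

0


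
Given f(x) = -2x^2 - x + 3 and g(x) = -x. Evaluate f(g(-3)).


g(-3) = 3
f(3) = (-2)*(3)^2 - 1*(3) + 3 = -18

-18


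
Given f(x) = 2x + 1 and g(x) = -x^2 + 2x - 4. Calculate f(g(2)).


g(2) = -4
f(-4) = -7

-7


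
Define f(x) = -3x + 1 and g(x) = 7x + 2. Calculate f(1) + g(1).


f(1) = -2
g(1) = 9
Sum = 7

7


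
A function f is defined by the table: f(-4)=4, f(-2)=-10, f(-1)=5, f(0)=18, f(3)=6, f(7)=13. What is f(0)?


18


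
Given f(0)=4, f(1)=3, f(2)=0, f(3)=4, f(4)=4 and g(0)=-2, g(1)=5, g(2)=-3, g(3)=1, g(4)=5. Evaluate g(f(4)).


5


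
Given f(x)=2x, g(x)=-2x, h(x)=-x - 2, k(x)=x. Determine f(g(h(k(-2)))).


k(-2) = -2
h(-2) = 0
g(0) = 0
f(0) = 0

0


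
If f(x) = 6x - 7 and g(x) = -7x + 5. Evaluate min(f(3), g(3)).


f(3) = 11
g(3) = -16
min = -16

-16


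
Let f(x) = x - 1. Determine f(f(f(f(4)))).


f(4) = 3
f(3) = 2
f(2) = 1
f(1) = 0

0


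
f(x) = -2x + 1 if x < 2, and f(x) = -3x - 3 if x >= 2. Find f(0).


1


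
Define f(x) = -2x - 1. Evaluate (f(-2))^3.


27


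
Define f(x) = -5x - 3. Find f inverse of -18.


Solve -5x - 3 = -18
x = (-18 + 3) / (-5) = 3

3


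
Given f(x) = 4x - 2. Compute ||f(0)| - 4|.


f(0) = -2
|-2| = 2
|2 - 4| = 2

2


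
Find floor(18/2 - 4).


18/2 = 9
9 - 4 = 5
floor(5) = 5

5


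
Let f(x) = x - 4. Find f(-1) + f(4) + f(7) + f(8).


f(-1) = -5
f(4) = 0
f(7) = 3
f(8) = 4
Sum = 2

2


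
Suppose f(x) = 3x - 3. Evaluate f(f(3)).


15


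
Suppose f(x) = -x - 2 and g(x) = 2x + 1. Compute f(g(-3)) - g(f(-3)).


0


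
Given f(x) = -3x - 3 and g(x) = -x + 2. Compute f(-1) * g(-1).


f(-1) = 0
g(-1) = 3
Product = 0

0


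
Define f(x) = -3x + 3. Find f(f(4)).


30


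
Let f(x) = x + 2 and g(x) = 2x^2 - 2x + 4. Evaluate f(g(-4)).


46


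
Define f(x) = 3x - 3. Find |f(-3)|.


f(-3) = -12
|-12| = 12

12


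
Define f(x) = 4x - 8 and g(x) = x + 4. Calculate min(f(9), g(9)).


f(9) = 28
g(9) = 13
min = 13

13


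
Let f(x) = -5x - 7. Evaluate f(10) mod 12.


f(10) = -57
-57 mod 12 = 3

3


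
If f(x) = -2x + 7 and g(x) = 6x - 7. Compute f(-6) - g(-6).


62


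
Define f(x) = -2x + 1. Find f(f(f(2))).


f(2) = -3
f(-3) = 7
f(7) = -13

-13


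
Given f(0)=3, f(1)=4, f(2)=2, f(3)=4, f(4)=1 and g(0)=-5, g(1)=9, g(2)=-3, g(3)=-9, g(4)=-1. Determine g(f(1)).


f(1) = 4
g(4) = -1

-1


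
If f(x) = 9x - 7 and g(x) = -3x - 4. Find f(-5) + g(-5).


f(-5) = -52
g(-5) = 11
Sum = -41

-41


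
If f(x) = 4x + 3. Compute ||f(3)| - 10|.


f(3) = 15
|15| = 15
|15 - 10| = 5

5


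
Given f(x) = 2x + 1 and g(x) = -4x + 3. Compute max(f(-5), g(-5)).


f(-5) = -9
g(-5) = 23
max = 23

23


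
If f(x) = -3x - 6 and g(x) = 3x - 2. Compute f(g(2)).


g(2) = 4
f(4) = -18

-18


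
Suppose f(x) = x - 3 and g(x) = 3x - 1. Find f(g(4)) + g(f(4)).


f(g(4)) = 8
g(f(4)) = 2
Sum = 10

10


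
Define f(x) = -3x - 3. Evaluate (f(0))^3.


f(0) = -3
(-3)^3 = -27

-27


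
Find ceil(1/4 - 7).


1/4 = 0.25
0.25 - 7 = -6.75
ceil(-6.75) = -6

-6


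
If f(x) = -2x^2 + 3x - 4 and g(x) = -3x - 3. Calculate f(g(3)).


g(3) = -12
f(-12) = (-2)*(-12)^2 + 3*(-12) - 4 = -328

-328


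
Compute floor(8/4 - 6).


-4


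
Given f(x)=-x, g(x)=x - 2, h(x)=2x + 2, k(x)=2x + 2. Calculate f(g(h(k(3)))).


k(3) = 8
h(8) = 18
g(18) = 16
f(16) = -16

-16


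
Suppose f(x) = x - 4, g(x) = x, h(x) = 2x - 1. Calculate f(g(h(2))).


h(2) = 3
g(3) = 3
f(3) = -1

-1


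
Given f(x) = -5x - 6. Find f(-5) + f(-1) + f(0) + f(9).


-39


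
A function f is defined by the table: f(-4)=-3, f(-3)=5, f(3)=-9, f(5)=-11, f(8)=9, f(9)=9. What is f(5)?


-11


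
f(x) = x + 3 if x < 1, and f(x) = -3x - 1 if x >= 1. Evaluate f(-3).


0


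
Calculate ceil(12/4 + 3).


12/4 = 3
3 + 3 = 6
ceil(6) = 6

6


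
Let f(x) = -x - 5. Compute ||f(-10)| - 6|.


f(-10) = 5
|5| = 5
|5 - 6| = 1

1


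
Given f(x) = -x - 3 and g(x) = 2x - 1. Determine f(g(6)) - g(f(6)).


f(g(6)) = -14
g(f(6)) = -19
Difference = 5

5


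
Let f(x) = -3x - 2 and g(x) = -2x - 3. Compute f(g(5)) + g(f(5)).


f(g(5)) = 37
g(f(5)) = 31
Sum = 68

68


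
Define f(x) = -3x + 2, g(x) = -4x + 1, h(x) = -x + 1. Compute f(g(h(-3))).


h(-3) = 4
g(4) = -15
f(-15) = 47

47


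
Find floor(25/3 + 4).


25/3 = 8.3333
8.3333 + 4 = 12.3333
floor(12.3333) = 12

12


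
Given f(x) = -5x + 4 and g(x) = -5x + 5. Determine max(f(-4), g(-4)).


f(-4) = 24
g(-4) = 25
max = 25

25


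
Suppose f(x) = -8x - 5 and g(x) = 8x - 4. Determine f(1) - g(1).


f(1) = -13
g(1) = 4
Difference = -17

-17


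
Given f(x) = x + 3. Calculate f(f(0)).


f(0) = 3
f(3) = 6

6


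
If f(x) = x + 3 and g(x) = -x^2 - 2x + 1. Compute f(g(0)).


g(0) = 1
f(1) = 4

4


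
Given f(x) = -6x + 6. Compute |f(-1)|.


f(-1) = 12
|12| = 12

12


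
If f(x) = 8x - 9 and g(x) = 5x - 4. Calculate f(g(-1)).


g(-1) = -9
f(-9) = -81

-81


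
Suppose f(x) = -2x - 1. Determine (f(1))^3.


f(1) = -3
(-3)^3 = -27

-27


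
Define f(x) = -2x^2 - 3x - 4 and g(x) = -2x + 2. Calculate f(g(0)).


g(0) = 2
f(2) = (-2)*(2)^2 - 3*(2) - 4 = -18

-18


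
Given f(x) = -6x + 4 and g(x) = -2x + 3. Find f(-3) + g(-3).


f(-3) = 22
g(-3) = 9
Sum = 31

31


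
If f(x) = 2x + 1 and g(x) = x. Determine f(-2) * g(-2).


f(-2) = -3
g(-2) = -2
Product = 6

6


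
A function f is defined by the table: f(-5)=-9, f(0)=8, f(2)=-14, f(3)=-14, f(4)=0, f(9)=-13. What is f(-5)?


Reading from the table at x = -5

-9


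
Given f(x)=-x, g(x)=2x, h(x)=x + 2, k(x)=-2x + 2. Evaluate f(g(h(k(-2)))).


k(-2) = 6
h(6) = 8
g(8) = 16
f(16) = -16

-16


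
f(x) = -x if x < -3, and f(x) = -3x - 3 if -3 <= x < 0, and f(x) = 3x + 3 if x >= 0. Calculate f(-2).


-2 satisfies -3 <= x < 0
f(-2) = 3

3


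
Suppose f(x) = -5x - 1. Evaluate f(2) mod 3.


f(2) = -11
-11 mod 3 = 1

1


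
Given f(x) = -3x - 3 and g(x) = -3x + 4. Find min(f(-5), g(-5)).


f(-5) = 12
g(-5) = 19
min = 12

12


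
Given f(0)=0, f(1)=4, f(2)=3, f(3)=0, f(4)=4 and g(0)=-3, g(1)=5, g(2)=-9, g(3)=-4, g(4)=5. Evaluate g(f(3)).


f(3) = 0
g(0) = -3

-3


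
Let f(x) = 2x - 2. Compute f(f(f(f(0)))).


f(0) = -2
f(-2) = -6
f(-6) = -14
f(-14) = -30

-30


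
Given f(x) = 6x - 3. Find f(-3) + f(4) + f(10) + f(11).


120


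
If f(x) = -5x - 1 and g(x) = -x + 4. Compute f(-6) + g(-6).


39


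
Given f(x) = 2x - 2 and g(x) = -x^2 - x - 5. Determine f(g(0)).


g(0) = -5
f(-5) = -12

-12


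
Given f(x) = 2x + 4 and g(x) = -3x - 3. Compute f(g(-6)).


g(-6) = 15
f(15) = 34

34


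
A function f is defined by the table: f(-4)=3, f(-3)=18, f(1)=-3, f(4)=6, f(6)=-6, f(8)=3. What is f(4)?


Reading from the table at x = 4

6


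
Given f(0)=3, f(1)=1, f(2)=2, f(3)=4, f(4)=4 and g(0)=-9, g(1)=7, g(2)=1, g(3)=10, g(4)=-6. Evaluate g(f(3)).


-6


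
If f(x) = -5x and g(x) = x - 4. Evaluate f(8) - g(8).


-44


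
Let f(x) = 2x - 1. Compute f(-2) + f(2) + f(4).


f(-2) = -5
f(2) = 3
f(4) = 7
Sum = 5

5


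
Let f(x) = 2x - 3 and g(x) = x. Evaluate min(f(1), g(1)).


f(1) = -1
g(1) = 1
min = -1

-1


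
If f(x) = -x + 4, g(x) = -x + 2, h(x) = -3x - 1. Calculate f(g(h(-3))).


h(-3) = 8
g(8) = -6
f(-6) = 10

10


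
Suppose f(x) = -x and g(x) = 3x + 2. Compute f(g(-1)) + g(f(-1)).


f(g(-1)) = 1
g(f(-1)) = 5
Sum = 6

6


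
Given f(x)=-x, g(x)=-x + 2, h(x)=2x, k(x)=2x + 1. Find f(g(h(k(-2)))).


k(-2) = -3
h(-3) = -6
g(-6) = 8
f(8) = -8

-8


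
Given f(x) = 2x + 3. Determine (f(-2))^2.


f(-2) = -1
(-1)^2 = 1

1


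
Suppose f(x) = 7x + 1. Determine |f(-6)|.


f(-6) = -41
|-41| = 41

41


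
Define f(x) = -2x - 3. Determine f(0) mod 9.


f(0) = -3
-3 mod 9 = 6

6


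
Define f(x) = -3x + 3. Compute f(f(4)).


f(4) = -9
f(-9) = 30

30


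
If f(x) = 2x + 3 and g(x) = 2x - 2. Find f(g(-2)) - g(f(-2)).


f(g(-2)) = -9
g(f(-2)) = -4
Difference = -5

-5


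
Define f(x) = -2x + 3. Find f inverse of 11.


Solve -2x + 3 = 11
x = (11 - 3) / (-2) = -4

-4


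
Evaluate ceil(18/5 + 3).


18/5 = 3.6
3.6 + 3 = 6.6
ceil(6.6) = 7

7


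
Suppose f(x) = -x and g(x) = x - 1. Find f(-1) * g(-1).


f(-1) = 1
g(-1) = -2
Product = -2

-2


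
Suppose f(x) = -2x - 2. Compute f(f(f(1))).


-14


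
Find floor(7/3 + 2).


7/3 = 2.3333
2.3333 + 2 = 4.3333
floor(4.3333) = 4

4


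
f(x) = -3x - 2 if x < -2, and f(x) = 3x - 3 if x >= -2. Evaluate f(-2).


-2 satisfies x >= -2
f(-2) = -9

-9


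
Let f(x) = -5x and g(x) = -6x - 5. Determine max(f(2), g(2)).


f(2) = -10
g(2) = -17
max = -10

-10


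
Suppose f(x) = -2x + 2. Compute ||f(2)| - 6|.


f(2) = -2
|-2| = 2
|2 - 6| = 4

4


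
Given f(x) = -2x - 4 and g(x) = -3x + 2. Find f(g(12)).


g(12) = -34
f(-34) = 64

64


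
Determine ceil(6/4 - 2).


6/4 = 1.5
1.5 - 2 = -0.5
ceil(-0.5) = 0

0


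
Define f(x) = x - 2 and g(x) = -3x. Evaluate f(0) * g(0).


0


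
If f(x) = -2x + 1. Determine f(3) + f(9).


f(3) = -5
f(9) = -17
Sum = -22

-22


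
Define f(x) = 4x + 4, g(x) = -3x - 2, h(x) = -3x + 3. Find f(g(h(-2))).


h(-2) = 9
g(9) = -29
f(-29) = -112

-112


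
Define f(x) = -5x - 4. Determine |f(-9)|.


f(-9) = 41
|41| = 41

41


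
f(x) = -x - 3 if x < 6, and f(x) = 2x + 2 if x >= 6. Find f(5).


5 satisfies x < 6
f(5) = -8

-8


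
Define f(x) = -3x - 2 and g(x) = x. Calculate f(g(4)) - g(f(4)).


f(g(4)) = -14
g(f(4)) = -14
Difference = 0

0


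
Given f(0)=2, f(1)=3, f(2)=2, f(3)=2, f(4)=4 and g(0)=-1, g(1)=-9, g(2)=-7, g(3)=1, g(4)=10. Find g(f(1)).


f(1) = 3
g(3) = 1

1


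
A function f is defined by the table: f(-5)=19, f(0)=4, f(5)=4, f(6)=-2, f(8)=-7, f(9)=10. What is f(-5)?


Reading from the table at x = -5

19


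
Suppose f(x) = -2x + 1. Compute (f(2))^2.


9


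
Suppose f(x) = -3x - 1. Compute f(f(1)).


f(1) = -4
f(-4) = 11

11


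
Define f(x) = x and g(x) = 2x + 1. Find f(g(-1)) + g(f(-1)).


f(g(-1)) = -1
g(f(-1)) = -1
Sum = -2

-2


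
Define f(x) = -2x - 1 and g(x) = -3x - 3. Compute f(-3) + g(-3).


f(-3) = 5
g(-3) = 6
Sum = 11

11


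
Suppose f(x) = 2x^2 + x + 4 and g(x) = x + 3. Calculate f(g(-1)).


g(-1) = 2
f(2) = 2*(2)^2 + 1*(2) + 4 = 14

14


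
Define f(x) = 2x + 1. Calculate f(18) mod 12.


f(18) = 37
37 mod 12 = 1

1


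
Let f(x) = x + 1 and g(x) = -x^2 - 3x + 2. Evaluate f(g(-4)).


g(-4) = -2
f(-2) = -1

-1


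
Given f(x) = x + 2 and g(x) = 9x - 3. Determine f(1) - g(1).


f(1) = 3
g(1) = 6
Difference = -3

-3


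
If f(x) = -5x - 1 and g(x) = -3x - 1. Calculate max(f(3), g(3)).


f(3) = -16
g(3) = -10
max = -10

-10


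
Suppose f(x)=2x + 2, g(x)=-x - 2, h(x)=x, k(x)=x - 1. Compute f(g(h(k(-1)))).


k(-1) = -2
h(-2) = -2
g(-2) = 0
f(0) = 2

2


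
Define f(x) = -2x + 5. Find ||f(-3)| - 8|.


3


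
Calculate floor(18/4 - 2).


18/4 = 4.5
4.5 - 2 = 2.5
floor(2.5) = 2

2


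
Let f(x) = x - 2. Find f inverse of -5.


Solve x - 2 = -5
x = (-5 + 2) / 1 = -3

-3


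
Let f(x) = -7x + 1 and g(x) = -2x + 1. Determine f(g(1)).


g(1) = -1
f(-1) = 8

8


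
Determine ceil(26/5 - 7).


26/5 = 5.2
5.2 - 7 = -1.8
ceil(-1.8) = -1

-1


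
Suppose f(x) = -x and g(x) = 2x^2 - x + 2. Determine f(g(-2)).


-12


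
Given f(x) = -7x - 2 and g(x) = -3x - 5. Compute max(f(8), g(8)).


f(8) = -58
g(8) = -29
max = -29

-29


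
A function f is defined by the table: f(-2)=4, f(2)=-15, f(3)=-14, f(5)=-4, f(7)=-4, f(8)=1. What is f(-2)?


Reading from the table at x = -2

4


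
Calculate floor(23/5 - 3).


23/5 = 4.6
4.6 - 3 = 1.6
floor(1.6) = 1

1


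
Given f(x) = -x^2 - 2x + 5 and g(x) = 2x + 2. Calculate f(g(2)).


-43


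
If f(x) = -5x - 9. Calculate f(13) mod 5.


f(13) = -74
-74 mod 5 = 1

1


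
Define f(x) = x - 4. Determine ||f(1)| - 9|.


f(1) = -3
|-3| = 3
|3 - 9| = 6

6


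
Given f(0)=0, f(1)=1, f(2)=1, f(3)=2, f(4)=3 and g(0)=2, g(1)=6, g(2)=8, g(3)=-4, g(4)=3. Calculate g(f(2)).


f(2) = 1
g(1) = 6

6


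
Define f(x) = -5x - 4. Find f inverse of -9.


Solve -5x - 4 = -9
x = (-9 + 4) / (-5) = 1

1


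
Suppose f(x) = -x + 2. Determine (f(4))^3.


f(4) = -2
(-2)^3 = -8

-8


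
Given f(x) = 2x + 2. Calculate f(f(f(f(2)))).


f(2) = 6
f(6) = 14
f(14) = 30
f(30) = 62

62


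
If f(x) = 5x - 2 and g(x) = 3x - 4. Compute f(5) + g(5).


f(5) = 23
g(5) = 11
Sum = 34

34


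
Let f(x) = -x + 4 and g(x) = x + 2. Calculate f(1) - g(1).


f(1) = 3
g(1) = 3
Difference = 0

0


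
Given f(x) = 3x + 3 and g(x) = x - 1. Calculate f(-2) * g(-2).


9


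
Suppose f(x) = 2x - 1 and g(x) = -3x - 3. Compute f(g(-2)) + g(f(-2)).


f(g(-2)) = 5
g(f(-2)) = 12
Sum = 17

17


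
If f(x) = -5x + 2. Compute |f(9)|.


f(9) = -43
|-43| = 43

43


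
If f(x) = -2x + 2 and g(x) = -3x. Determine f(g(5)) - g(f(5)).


f(g(5)) = 32
g(f(5)) = 24
Difference = 8

8


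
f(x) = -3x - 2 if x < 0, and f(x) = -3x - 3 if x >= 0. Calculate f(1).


1 satisfies x >= 0
f(1) = -6

-6


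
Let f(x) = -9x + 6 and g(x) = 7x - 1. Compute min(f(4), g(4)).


f(4) = -30
g(4) = 27
min = -30

-30


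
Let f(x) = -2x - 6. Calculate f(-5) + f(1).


f(-5) = 4
f(1) = -8
Sum = -4

-4


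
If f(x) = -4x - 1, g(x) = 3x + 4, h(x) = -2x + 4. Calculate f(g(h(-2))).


h(-2) = 8
g(8) = 28
f(28) = -113

-113


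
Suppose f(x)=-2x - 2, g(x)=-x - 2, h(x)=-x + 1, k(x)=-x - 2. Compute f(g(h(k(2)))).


k(2) = -4
h(-4) = 5
g(5) = -7
f(-7) = 12

12


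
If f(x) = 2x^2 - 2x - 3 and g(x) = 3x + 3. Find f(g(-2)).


g(-2) = -3
f(-3) = 2*(-3)^2 - 2*(-3) - 3 = 21

21


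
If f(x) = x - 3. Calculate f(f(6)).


f(6) = 3
f(3) = 0

0


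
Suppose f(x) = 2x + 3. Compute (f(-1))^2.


f(-1) = 1
(1)^2 = 1

1


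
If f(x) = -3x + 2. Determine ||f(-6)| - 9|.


f(-6) = 20
|20| = 20
|20 - 9| = 11

11


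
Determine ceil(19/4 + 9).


19/4 = 4.75
4.75 + 9 = 13.75
ceil(13.75) = 14

14


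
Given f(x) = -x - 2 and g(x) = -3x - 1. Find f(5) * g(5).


f(5) = -7
g(5) = -16
Product = 112

112


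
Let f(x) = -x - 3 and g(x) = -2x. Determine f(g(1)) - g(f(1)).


-9


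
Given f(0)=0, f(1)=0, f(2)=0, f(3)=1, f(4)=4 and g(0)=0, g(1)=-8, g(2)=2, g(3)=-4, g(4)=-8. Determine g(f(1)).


0


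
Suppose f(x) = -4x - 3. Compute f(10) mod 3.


f(10) = -43
-43 mod 3 = 2

2


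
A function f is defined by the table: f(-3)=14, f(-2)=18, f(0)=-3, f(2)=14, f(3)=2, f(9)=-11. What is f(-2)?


Reading from the table at x = -2

18


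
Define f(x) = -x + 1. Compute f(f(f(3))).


f(3) = -2
f(-2) = 3
f(3) = -2

-2


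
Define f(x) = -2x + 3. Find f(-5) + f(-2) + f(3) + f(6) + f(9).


f(-5) = 13
f(-2) = 7
f(3) = -3
f(6) = -9
f(9) = -15
Sum = -7

-7


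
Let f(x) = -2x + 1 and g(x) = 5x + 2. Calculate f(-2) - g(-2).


f(-2) = 5
g(-2) = -8
Difference = 13

13


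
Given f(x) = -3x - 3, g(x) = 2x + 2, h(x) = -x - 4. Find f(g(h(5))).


h(5) = -9
g(-9) = -16
f(-16) = 45

45


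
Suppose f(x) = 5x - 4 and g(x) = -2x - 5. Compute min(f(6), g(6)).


-17


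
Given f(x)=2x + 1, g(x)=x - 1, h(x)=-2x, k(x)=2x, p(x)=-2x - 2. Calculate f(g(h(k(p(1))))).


31


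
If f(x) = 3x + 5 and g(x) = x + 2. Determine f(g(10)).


g(10) = 12
f(12) = 41

41


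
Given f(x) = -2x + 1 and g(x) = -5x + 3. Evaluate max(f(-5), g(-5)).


f(-5) = 11
g(-5) = 28
max = 28

28


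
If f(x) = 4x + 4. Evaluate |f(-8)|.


f(-8) = -28
|-28| = 28

28


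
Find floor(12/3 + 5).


9


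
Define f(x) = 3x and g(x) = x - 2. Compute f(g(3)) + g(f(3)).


f(g(3)) = 3
g(f(3)) = 7
Sum = 10

10


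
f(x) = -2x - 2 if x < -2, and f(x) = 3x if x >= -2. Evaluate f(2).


2 satisfies x >= -2
f(2) = 6

6


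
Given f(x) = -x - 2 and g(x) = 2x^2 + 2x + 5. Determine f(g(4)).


g(4) = 45
f(45) = -47

-47


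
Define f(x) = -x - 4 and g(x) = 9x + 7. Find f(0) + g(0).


f(0) = -4
g(0) = 7
Sum = 3

3


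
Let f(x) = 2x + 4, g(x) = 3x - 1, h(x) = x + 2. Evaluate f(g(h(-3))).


h(-3) = -1
g(-1) = -4
f(-4) = -4

-4


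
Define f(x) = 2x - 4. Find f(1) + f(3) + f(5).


6


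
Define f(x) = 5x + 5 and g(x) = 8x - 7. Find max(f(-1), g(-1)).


f(-1) = 0
g(-1) = -15
max = 0

0


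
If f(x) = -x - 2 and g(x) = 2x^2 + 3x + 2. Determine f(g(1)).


-9


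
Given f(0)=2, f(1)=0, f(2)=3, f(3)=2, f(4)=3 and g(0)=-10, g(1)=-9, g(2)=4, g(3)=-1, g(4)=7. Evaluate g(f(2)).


f(2) = 3
g(3) = -1

-1


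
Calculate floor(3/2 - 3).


3/2 = 1.5
1.5 - 3 = -1.5
floor(-1.5) = -2

-2


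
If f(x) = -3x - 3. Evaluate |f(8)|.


f(8) = -27
|-27| = 27

27


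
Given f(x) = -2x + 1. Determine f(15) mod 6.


f(15) = -29
-29 mod 6 = 1

1


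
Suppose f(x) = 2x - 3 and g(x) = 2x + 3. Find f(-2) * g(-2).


f(-2) = -7
g(-2) = -1
Product = 7

7


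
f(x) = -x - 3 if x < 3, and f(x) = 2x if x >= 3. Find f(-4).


1


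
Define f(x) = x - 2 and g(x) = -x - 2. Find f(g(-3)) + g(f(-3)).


f(g(-3)) = -1
g(f(-3)) = 3
Sum = 2

2


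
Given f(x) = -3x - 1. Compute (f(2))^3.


f(2) = -7
(-7)^3 = -343

-343


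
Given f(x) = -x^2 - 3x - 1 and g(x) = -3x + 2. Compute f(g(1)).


1


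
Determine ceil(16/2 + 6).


14


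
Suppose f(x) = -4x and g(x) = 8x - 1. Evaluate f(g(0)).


g(0) = -1
f(-1) = 4

4


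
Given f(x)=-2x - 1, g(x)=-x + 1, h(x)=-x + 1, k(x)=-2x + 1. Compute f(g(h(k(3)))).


k(3) = -5
h(-5) = 6
g(6) = -5
f(-5) = 9

9


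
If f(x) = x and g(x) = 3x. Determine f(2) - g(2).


f(2) = 2
g(2) = 6
Difference = -4

-4


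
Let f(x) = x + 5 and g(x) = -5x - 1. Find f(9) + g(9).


f(9) = 14
g(9) = -46
Sum = -32

-32


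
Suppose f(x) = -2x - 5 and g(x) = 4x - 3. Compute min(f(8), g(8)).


f(8) = -21
g(8) = 29
min = -21

-21


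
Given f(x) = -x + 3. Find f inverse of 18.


Solve -x + 3 = 18
x = (18 - 3) / (-1) = -15

-15


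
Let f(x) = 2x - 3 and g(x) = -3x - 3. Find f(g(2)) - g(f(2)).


f(g(2)) = -21
g(f(2)) = -6
Difference = -15

-15


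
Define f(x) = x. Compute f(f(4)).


f(4) = 4
f(4) = 4

4


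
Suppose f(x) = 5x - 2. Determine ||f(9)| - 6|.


f(9) = 43
|43| = 43
|43 - 6| = 37

37


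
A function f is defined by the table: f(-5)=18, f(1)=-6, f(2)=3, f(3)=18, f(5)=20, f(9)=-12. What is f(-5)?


Reading from the table at x = -5

18


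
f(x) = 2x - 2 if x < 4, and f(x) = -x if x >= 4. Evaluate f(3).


4


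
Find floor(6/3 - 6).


6/3 = 2
2 - 6 = -4
floor(-4) = -4

-4


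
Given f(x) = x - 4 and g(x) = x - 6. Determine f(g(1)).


g(1) = -5
f(-5) = -9

-9


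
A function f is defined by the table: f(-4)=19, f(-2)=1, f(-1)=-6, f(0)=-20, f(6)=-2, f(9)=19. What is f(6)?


Reading from the table at x = 6

-2


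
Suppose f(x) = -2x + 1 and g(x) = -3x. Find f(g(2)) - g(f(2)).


f(g(2)) = 13
g(f(2)) = 9
Difference = 4

4


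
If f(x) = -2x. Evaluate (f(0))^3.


f(0) = 0
(0)^3 = 0

0


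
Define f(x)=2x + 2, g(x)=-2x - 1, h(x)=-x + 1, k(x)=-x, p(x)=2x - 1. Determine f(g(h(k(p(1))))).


p(1) = 1
k(1) = -1
h(-1) = 2
g(2) = -5
f(-5) = -8

-8


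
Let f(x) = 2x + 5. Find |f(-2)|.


1


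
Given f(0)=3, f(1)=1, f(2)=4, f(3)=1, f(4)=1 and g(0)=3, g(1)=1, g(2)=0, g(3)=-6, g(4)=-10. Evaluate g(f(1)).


f(1) = 1
g(1) = 1

1


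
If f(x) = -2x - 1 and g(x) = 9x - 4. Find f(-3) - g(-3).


f(-3) = 5
g(-3) = -31
Difference = 36

36


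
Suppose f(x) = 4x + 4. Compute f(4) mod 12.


f(4) = 20
20 mod 12 = 8

8


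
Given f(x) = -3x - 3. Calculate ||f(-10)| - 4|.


f(-10) = 27
|27| = 27
|27 - 4| = 23

23


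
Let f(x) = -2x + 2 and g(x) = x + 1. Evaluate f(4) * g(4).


f(4) = -6
g(4) = 5
Product = -30

-30


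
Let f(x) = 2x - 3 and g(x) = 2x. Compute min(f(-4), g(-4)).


f(-4) = -11
g(-4) = -8
min = -11

-11


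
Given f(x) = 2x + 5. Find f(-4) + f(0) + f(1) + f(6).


f(-4) = -3
f(0) = 5
f(1) = 7
f(6) = 17
Sum = 26

26


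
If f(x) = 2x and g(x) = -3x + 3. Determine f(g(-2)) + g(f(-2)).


f(g(-2)) = 18
g(f(-2)) = 15
Sum = 33

33


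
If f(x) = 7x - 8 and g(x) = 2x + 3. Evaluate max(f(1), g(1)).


f(1) = -1
g(1) = 5
max = 5

5


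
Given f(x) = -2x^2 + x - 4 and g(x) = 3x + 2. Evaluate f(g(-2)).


g(-2) = -4
f(-4) = (-2)*(-4)^2 + 1*(-4) - 4 = -40

-40


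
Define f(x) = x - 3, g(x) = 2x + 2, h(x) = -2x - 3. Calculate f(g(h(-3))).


h(-3) = 3
g(3) = 8
f(8) = 5

5


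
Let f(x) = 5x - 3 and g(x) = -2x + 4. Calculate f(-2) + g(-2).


f(-2) = -13
g(-2) = 8
Sum = -5

-5


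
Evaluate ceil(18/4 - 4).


18/4 = 4.5
4.5 - 4 = 0.5
ceil(0.5) = 1

1


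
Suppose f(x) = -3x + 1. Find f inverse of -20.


Solve -3x + 1 = -20
x = (-20 - 1) / (-3) = 7

7


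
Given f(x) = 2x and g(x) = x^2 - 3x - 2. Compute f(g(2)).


-8


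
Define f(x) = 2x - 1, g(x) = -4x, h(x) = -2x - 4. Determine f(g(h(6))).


h(6) = -16
g(-16) = 64
f(64) = 127

127


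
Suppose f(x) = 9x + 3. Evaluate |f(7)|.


f(7) = 66
|66| = 66

66


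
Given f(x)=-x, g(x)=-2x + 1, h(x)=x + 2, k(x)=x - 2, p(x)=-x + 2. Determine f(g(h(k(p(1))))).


p(1) = 1
k(1) = -1
h(-1) = 1
g(1) = -1
f(-1) = 1

1


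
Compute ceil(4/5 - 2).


4/5 = 0.8
0.8 - 2 = -1.2
ceil(-1.2) = -1

-1


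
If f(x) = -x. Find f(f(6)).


f(6) = -6
f(-6) = 6

6


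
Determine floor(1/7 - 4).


1/7 = 0.1429
0.1429 - 4 = -3.8571
floor(-3.8571) = -4

-4


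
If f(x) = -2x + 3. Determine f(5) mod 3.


2


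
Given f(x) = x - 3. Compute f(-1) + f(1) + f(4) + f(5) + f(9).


3


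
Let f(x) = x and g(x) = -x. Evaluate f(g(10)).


g(10) = -10
f(-10) = -10

-10


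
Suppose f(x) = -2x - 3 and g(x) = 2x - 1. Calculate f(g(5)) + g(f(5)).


f(g(5)) = -21
g(f(5)) = -27
Sum = -48

-48


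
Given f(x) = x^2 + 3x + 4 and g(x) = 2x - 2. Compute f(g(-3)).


44


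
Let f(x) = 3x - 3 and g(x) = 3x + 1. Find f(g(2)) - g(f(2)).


f(g(2)) = 18
g(f(2)) = 10
Difference = 8

8


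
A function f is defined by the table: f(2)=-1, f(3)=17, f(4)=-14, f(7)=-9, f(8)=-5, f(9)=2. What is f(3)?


17


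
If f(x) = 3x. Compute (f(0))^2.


0


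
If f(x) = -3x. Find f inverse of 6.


Solve -3x = 6
x = (6) / (-3) = -2

-2


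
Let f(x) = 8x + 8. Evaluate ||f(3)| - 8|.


24


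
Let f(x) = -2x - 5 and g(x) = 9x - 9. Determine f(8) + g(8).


f(8) = -21
g(8) = 63
Sum = 42

42


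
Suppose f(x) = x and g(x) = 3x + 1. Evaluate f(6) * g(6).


f(6) = 6
g(6) = 19
Product = 114

114


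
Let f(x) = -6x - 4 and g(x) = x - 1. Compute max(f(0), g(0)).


f(0) = -4
g(0) = -1
max = -1

-1


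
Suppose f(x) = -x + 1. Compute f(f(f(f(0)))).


f(0) = 1
f(1) = 0
f(0) = 1
f(1) = 0

0


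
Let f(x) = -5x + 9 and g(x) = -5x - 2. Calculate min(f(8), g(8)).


-42


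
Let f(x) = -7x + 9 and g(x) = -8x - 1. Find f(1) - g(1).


f(1) = 2
g(1) = -9
Difference = 11

11


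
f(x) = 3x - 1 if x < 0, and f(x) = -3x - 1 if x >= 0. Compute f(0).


-1


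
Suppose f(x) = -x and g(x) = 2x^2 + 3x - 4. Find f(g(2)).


-10


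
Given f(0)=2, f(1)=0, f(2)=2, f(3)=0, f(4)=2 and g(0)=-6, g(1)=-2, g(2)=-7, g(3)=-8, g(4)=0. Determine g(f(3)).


-6


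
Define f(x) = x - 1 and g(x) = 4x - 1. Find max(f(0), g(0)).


f(0) = -1
g(0) = -1
max = -1

-1


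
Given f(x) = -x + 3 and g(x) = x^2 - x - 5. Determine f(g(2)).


g(2) = -3
f(-3) = 6

6


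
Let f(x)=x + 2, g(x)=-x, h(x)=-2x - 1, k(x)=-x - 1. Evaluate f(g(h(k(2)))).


k(2) = -3
h(-3) = 5
g(5) = -5
f(-5) = -3

-3


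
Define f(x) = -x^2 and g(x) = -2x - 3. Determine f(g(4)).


-121


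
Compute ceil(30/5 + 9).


30/5 = 6
6 + 9 = 15
ceil(15) = 15

15


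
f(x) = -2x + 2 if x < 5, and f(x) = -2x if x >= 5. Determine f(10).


10 satisfies x >= 5
f(10) = -20

-20
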